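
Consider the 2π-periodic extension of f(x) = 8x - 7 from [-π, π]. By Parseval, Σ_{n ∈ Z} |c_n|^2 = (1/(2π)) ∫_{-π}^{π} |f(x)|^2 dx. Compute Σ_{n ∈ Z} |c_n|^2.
Σ |c_n|^2 = 64π^2/3 + 49

Expand and integrate term by term over [-π, π]:
  ∫ (8x)^2 dx = 64·(2π^3/3); ∫ 2·8·(-7)·x dx = 0 (odd integrand); ∫ (-7)^2 dx = 49·2π.
So (1/(2π)) ∫_{-π}^{π} (8x - 7)^2 dx = 64π^2/3 + 49 = 64π^2/3 + 49.
Parseval ⇒ Σ |c_n|^2 = 64π^2/3 + 49.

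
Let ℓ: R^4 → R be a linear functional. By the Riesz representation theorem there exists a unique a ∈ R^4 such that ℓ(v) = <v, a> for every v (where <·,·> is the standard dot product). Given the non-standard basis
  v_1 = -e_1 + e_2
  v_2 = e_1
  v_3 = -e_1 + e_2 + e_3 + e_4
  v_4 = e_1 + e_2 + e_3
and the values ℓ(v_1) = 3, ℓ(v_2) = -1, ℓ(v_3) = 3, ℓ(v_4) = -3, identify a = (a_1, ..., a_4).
a = (-1, 2, -4, 4)

Write a = (a_1, ..., a_4) in the standard basis. For each basis vector v_i, ℓ(v_i) = <v_i, a> is a linear equation in the a_j's. Collect the n equations into a matrix system V a = ℓ, where row i of V is v_i (expressed in the standard basis). Since V is invertible (lower-triangular with 1s on the diagonal, up to permutation), solve by back-substitution:
  V =
[[-1, 1, 0, 0],
 [1, 0, 0, 0],
 [-1, 1, 1, 1],
 [1, 1, 1, 0]]
  V a = (3, -1, 3, -3)
Solving gives a = (-1, 2, -4, 4).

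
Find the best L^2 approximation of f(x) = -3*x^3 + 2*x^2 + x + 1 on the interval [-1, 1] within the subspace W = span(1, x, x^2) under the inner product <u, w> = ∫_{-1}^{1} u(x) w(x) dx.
g(x) = 2*x^2 - 4*x/5 + 1

The best approximation g ∈ W is the orthogonal projection of f onto W. Writing g = a_0 + a_1 x + a_2 x^2, the coefficients solve the normal equations G · a = b where
  G_{ij} = <φ_i, φ_j> and b_i = <f, φ_i>, with φ_0 = 1, φ_1 = x, φ_2 = x^2.
G =
  [2, 0, 2/3]
  [0, 2/3, 0]
  [2/3, 0, 2/5],
b = (10/3, -8/15, 22/15).
Solving gives a_0 = 1, a_1 = -4/5, a_2 = 2, so
  g(x) = 2*x^2 - 4*x/5 + 1.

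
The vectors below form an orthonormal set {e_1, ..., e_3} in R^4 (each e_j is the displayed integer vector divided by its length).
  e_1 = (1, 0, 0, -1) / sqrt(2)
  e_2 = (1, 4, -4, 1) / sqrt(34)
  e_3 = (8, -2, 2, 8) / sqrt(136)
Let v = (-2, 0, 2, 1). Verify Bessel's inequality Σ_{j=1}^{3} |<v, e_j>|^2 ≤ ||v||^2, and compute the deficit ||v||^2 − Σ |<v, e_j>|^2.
Σ |<v, e_j>|^2 = 7; ||v||^2 = 9; deficit = 2

Write each e_j = u_j / sqrt(<u_j, u_j>) where u_j is the displayed integer vector. Then <v, e_j> = <v, u_j> / sqrt(<u_j, u_j>), so |<v, e_j>|^2 = <v, u_j>^2 / <u_j, u_j>.
Coefficients: <v, e_1> = -3/sqrt(2), <v, e_2> = -9/sqrt(34), <v, e_3> = -4/sqrt(136).
Square and sum: Σ |<v, e_j>|^2 = 7.
Compute ||v||^2 = v·v = 9.
Deficit = 9 − 7 = 2 ≥ 0, confirming Bessel's inequality. (The deficit equals ||v − Σ <v,e_j> e_j||^2, the squared distance from v to span{e_j}.)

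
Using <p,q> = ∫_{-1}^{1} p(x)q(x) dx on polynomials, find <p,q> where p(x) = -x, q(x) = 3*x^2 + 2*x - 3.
<p,q> = -4/3

Expand the product: p(x)·q(x) = -3*x^3 - 2*x^2 + 3*x.
∫_{-1}^{1} of each monomial x^k gives [2/(k+1) if k even, 0 if k odd]. Integrating term-by-term (or equivalently evaluating the antiderivative F(x) = -3*x^4/4 - 2*x^3/3 + 3*x^2/2 at the endpoints):
  F(1) − F(−1) = 1/12 − (17/12) = -4/3.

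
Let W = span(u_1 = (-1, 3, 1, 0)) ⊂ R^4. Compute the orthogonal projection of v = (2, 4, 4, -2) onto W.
proj_W(v) = (-14/11, 42/11, 14/11, 0)

Set up U = [u_1 | ... | u_1] ∈ R^(4×1). The projector onto W = col(U) is P = U (U^T U)^(-1) U^T.
Compute U^T U =
  [11],
and U^T v = (14).
Solve U^T U · c = U^T v for the coefficients: c = (14/11). The projection is proj_W(v) = U c.
Check: (v - proj_W(v)) · u_1 = 0  (should be 0).
Result: proj_W(v) = (-14/11, 42/11, 14/11, 0).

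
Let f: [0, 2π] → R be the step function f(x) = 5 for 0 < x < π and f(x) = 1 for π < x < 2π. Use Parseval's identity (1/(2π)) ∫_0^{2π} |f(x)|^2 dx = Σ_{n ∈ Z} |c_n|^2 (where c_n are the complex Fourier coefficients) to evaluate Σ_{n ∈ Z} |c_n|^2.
Σ |c_n|^2 = 13

Parseval equates the L^2 energy of f (normalised by 1/(2π)) with the ℓ^2 sum of its Fourier coefficients: (1/(2π)) ∫_0^{2π} |f|^2 = Σ |c_n|^2.
Compute the left side: (1/(2π)) [∫_0^π 5^2 dx + ∫_π^{2π} 1^2 dx] = (1/(2π)) · (25π + 1π) = (25 + 1)/2 = 13.
So Σ_{n ∈ Z} |c_n|^2 = 13.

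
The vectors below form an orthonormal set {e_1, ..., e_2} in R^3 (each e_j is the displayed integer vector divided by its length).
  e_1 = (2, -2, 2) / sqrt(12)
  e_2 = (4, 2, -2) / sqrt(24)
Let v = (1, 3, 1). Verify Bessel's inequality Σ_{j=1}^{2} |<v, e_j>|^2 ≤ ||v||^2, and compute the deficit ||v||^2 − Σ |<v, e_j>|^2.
Σ |<v, e_j>|^2 = 3; ||v||^2 = 11; deficit = 8

Write each e_j = u_j / sqrt(<u_j, u_j>) where u_j is the displayed integer vector. Then <v, e_j> = <v, u_j> / sqrt(<u_j, u_j>), so |<v, e_j>|^2 = <v, u_j>^2 / <u_j, u_j>.
Coefficients: <v, e_1> = -2/sqrt(12), <v, e_2> = 8/sqrt(24).
Square and sum: Σ |<v, e_j>|^2 = 3.
Compute ||v||^2 = v·v = 11.
Deficit = 11 − 3 = 8 ≥ 0, confirming Bessel's inequality. (The deficit equals ||v − Σ <v,e_j> e_j||^2, the squared distance from v to span{e_j}.)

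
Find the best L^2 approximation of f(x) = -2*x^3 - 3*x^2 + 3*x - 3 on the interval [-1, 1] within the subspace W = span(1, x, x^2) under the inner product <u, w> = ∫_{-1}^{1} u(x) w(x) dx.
g(x) = -3*x^2 + 9*x/5 - 3

The best approximation g ∈ W is the orthogonal projection of f onto W. Writing g = a_0 + a_1 x + a_2 x^2, the coefficients solve the normal equations G · a = b where
  G_{ij} = <φ_i, φ_j> and b_i = <f, φ_i>, with φ_0 = 1, φ_1 = x, φ_2 = x^2.
G =
  [2, 0, 2/3]
  [0, 2/3, 0]
  [2/3, 0, 2/5],
b = (-8, 6/5, -16/5).
Solving gives a_0 = -3, a_1 = 9/5, a_2 = -3, so
  g(x) = -3*x^2 + 9*x/5 - 3.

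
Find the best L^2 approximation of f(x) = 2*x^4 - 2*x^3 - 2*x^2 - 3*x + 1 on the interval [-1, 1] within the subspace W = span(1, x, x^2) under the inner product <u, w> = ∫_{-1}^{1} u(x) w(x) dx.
g(x) = -2*x^2/7 - 21*x/5 + 29/35

The best approximation g ∈ W is the orthogonal projection of f onto W. Writing g = a_0 + a_1 x + a_2 x^2, the coefficients solve the normal equations G · a = b where
  G_{ij} = <φ_i, φ_j> and b_i = <f, φ_i>, with φ_0 = 1, φ_1 = x, φ_2 = x^2.
G =
  [2, 0, 2/3]
  [0, 2/3, 0]
  [2/3, 0, 2/5],
b = (22/15, -14/5, 46/105).
Solving gives a_0 = 29/35, a_1 = -21/5, a_2 = -2/7, so
  g(x) = -2*x^2/7 - 21*x/5 + 29/35.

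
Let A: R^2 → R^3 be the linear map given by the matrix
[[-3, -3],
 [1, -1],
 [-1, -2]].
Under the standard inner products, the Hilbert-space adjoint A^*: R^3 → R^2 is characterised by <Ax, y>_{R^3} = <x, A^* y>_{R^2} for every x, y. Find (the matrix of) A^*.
A^* = A^T =
[[-3, 1, -1],
 [-3, -1, -2]]

For real matrices with standard dot products, the defining identity <Ax, y> = <x, A^* y> gives (Ax)^T y = x^T (A^*) y, i.e. x^T A^T y = x^T (A^*) y. Since this holds for all x, y, we must have A^* = A^T. Therefore
A^* =
[[-3, 1, -1],
 [-3, -1, -2]].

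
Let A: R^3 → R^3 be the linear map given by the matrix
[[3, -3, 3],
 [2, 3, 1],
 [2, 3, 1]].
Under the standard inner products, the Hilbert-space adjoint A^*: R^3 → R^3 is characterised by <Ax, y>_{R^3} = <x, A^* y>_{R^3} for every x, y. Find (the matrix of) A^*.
A^* = A^T =
[[3, 2, 2],
 [-3, 3, 3],
 [3, 1, 1]]

For real matrices with standard dot products, the defining identity <Ax, y> = <x, A^* y> gives (Ax)^T y = x^T (A^*) y, i.e. x^T A^T y = x^T (A^*) y. Since this holds for all x, y, we must have A^* = A^T. Therefore
A^* =
[[3, 2, 2],
 [-3, 3, 3],
 [3, 1, 1]].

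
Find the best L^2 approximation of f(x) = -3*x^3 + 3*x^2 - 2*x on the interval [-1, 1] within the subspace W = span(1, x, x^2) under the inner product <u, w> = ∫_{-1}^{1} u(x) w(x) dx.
g(x) = 3*x^2 - 19*x/5

The best approximation g ∈ W is the orthogonal projection of f onto W. Writing g = a_0 + a_1 x + a_2 x^2, the coefficients solve the normal equations G · a = b where
  G_{ij} = <φ_i, φ_j> and b_i = <f, φ_i>, with φ_0 = 1, φ_1 = x, φ_2 = x^2.
G =
  [2, 0, 2/3]
  [0, 2/3, 0]
  [2/3, 0, 2/5],
b = (2, -38/15, 6/5).
Solving gives a_0 = 0, a_1 = -19/5, a_2 = 3, so
  g(x) = 3*x^2 - 19*x/5.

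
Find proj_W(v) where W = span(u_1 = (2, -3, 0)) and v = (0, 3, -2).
proj_W(v) = (-18/13, 27/13, 0)

Set up U = [u_1 | ... | u_1] ∈ R^(3×1). The projector onto W = col(U) is P = U (U^T U)^(-1) U^T.
Compute U^T U =
  [13],
and U^T v = (-9).
Solve U^T U · c = U^T v for the coefficients: c = (-9/13). The projection is proj_W(v) = U c.
Check: (v - proj_W(v)) · u_1 = 0  (should be 0).
Result: proj_W(v) = (-18/13, 27/13, 0).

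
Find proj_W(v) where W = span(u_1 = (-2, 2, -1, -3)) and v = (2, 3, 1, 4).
proj_W(v) = (11/9, -11/9, 11/18, 11/6)

Set up U = [u_1 | ... | u_1] ∈ R^(4×1). The projector onto W = col(U) is P = U (U^T U)^(-1) U^T.
Compute U^T U =
  [18],
and U^T v = (-11).
Solve U^T U · c = U^T v for the coefficients: c = (-11/18). The projection is proj_W(v) = U c.
Check: (v - proj_W(v)) · u_1 = 0  (should be 0).
Result: proj_W(v) = (11/9, -11/9, 11/18, 11/6).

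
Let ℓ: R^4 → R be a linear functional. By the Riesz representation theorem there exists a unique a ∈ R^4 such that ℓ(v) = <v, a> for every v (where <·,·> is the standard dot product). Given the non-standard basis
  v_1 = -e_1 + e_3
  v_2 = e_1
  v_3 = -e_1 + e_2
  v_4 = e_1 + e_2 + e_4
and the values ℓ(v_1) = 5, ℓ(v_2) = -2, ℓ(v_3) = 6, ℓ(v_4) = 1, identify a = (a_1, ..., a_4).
a = (-2, 4, 3, -1)

Write a = (a_1, ..., a_4) in the standard basis. For each basis vector v_i, ℓ(v_i) = <v_i, a> is a linear equation in the a_j's. Collect the n equations into a matrix system V a = ℓ, where row i of V is v_i (expressed in the standard basis). Since V is invertible (lower-triangular with 1s on the diagonal, up to permutation), solve by back-substitution:
  V =
[[-1, 0, 1, 0],
 [1, 0, 0, 0],
 [-1, 1, 0, 0],
 [1, 1, 0, 1]]
  V a = (5, -2, 6, 1)
Solving gives a = (-2, 4, 3, -1).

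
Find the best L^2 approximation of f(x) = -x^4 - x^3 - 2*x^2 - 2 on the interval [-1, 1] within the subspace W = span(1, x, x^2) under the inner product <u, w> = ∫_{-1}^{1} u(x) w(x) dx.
g(x) = -20*x^2/7 - 3*x/5 - 67/35

The best approximation g ∈ W is the orthogonal projection of f onto W. Writing g = a_0 + a_1 x + a_2 x^2, the coefficients solve the normal equations G · a = b where
  G_{ij} = <φ_i, φ_j> and b_i = <f, φ_i>, with φ_0 = 1, φ_1 = x, φ_2 = x^2.
G =
  [2, 0, 2/3]
  [0, 2/3, 0]
  [2/3, 0, 2/5],
b = (-86/15, -2/5, -254/105).
Solving gives a_0 = -67/35, a_1 = -3/5, a_2 = -20/7, so
  g(x) = -20*x^2/7 - 3*x/5 - 67/35.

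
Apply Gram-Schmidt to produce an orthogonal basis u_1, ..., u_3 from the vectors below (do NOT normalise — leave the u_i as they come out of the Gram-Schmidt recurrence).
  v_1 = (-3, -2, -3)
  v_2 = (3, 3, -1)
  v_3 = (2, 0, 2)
Orthogonal basis:
  u_1 = (-3, -2, -3)
  u_2 = (15/11, 21/11, -29/11)
  u_3 = (88/137, -96/137, -24/137)

Apply the Gram-Schmidt recurrence
  u_1 = v_1
  u_i = v_i − Σ_{j<i} ((v_i · u_j) / (u_j · u_j)) · u_j.

Step by step this gives:
  u_1 = (-3, -2, -3)
  u_2 = (15/11, 21/11, -29/11)
  u_3 = (88/137, -96/137, -24/137)

Orthogonality check:
  u_2 · u_1 = 0 (should be 0)
  u_3 · u_1 = 0 (should be 0)
  u_3 · u_2 = 0 (should be 0)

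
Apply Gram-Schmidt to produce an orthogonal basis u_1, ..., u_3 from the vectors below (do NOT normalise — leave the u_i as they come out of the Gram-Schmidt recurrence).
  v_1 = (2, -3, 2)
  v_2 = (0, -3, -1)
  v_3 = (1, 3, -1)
Orthogonal basis:
  u_1 = (2, -3, 2)
  u_2 = (-14/17, -30/17, -31/17)
  u_3 = (189/121, 42/121, -126/121)

Apply the Gram-Schmidt recurrence
  u_1 = v_1
  u_i = v_i − Σ_{j<i} ((v_i · u_j) / (u_j · u_j)) · u_j.

Step by step this gives:
  u_1 = (2, -3, 2)
  u_2 = (-14/17, -30/17, -31/17)
  u_3 = (189/121, 42/121, -126/121)

Orthogonality check:
  u_2 · u_1 = 0 (should be 0)
  u_3 · u_1 = 0 (should be 0)
  u_3 · u_2 = 0 (should be 0)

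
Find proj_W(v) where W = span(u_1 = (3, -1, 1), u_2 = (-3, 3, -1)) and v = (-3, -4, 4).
proj_W(v) = (-3/2, -4, -1/2)

Set up U = [u_1 | ... | u_2] ∈ R^(3×2). The projector onto W = col(U) is P = U (U^T U)^(-1) U^T.
Compute U^T U =
  [11, -13]
  [-13, 19],
and U^T v = (-1, -7).
Solve U^T U · c = U^T v for the coefficients: c = (-11/4, -9/4). The projection is proj_W(v) = U c.
Check: (v - proj_W(v)) · u_1 = 0  (should be 0).
Check: (v - proj_W(v)) · u_2 = 0  (should be 0).
Result: proj_W(v) = (-3/2, -4, -1/2).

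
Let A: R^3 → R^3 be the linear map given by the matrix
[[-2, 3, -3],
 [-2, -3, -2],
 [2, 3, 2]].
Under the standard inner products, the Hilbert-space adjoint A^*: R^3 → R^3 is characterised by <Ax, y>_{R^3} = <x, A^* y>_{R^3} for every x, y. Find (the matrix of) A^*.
A^* = A^T =
[[-2, -2, 2],
 [3, -3, 3],
 [-3, -2, 2]]

For real matrices with standard dot products, the defining identity <Ax, y> = <x, A^* y> gives (Ax)^T y = x^T (A^*) y, i.e. x^T A^T y = x^T (A^*) y. Since this holds for all x, y, we must have A^* = A^T. Therefore
A^* =
[[-2, -2, 2],
 [3, -3, 3],
 [-3, -2, 2]].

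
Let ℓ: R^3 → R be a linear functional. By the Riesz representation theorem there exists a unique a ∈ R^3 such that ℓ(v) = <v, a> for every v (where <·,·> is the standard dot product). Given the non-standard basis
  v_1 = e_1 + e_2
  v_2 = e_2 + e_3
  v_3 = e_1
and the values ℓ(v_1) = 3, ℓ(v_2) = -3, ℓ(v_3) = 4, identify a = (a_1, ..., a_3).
a = (4, -1, -2)

Write a = (a_1, ..., a_3) in the standard basis. For each basis vector v_i, ℓ(v_i) = <v_i, a> is a linear equation in the a_j's. Collect the n equations into a matrix system V a = ℓ, where row i of V is v_i (expressed in the standard basis). Since V is invertible (lower-triangular with 1s on the diagonal, up to permutation), solve by back-substitution:
  V =
[[1, 1, 0],
 [0, 1, 1],
 [1, 0, 0]]
  V a = (3, -3, 4)
Solving gives a = (4, -1, -2).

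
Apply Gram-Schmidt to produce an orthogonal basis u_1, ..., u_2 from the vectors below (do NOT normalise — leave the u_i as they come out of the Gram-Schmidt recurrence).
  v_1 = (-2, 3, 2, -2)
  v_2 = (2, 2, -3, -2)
Orthogonal basis:
  u_1 = (-2, 3, 2, -2)
  u_2 = (2, 2, -3, -2)

Apply the Gram-Schmidt recurrence
  u_1 = v_1
  u_i = v_i − Σ_{j<i} ((v_i · u_j) / (u_j · u_j)) · u_j.

Step by step this gives:
  u_1 = (-2, 3, 2, -2)
  u_2 = (2, 2, -3, -2)

Orthogonality check:
  u_2 · u_1 = 0 (should be 0)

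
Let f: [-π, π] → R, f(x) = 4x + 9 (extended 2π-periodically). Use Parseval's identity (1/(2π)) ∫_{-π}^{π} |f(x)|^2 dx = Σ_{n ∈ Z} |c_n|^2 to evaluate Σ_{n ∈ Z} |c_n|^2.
Σ |c_n|^2 = 16π^2/3 + 81

Expand and integrate term by term over [-π, π]:
  ∫ (4x)^2 dx = 16·(2π^3/3); ∫ 2·4·(9)·x dx = 0 (odd integrand); ∫ 9^2 dx = 81·2π.
So (1/(2π)) ∫_{-π}^{π} (4x + 9)^2 dx = 16π^2/3 + 81 = 16π^2/3 + 81.
Parseval ⇒ Σ |c_n|^2 = 16π^2/3 + 81.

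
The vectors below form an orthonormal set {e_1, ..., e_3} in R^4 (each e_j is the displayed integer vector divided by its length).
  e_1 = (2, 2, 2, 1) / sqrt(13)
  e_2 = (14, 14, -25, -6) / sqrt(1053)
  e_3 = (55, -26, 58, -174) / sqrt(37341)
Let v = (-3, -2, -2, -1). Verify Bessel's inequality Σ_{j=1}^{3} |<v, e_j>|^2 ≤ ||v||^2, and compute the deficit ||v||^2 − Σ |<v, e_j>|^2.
Σ |<v, e_j>|^2 = 8102/461; ||v||^2 = 18; deficit = 196/461

Write each e_j = u_j / sqrt(<u_j, u_j>) where u_j is the displayed integer vector. Then <v, e_j> = <v, u_j> / sqrt(<u_j, u_j>), so |<v, e_j>|^2 = <v, u_j>^2 / <u_j, u_j>.
Coefficients: <v, e_1> = -15/sqrt(13), <v, e_2> = -14/sqrt(1053), <v, e_3> = -55/sqrt(37341).
Square and sum: Σ |<v, e_j>|^2 = 8102/461.
Compute ||v||^2 = v·v = 18.
Deficit = 18 − 8102/461 = 196/461 ≥ 0, confirming Bessel's inequality. (The deficit equals ||v − Σ <v,e_j> e_j||^2, the squared distance from v to span{e_j}.)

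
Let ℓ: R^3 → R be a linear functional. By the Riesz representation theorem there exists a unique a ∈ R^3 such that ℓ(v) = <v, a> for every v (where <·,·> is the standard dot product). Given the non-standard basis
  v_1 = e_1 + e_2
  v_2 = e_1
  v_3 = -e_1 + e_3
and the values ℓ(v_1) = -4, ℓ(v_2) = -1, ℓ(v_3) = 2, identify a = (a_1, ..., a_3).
a = (-1, -3, 1)

Write a = (a_1, ..., a_3) in the standard basis. For each basis vector v_i, ℓ(v_i) = <v_i, a> is a linear equation in the a_j's. Collect the n equations into a matrix system V a = ℓ, where row i of V is v_i (expressed in the standard basis). Since V is invertible (lower-triangular with 1s on the diagonal, up to permutation), solve by back-substitution:
  V =
[[1, 1, 0],
 [1, 0, 0],
 [-1, 0, 1]]
  V a = (-4, -1, 2)
Solving gives a = (-1, -3, 1).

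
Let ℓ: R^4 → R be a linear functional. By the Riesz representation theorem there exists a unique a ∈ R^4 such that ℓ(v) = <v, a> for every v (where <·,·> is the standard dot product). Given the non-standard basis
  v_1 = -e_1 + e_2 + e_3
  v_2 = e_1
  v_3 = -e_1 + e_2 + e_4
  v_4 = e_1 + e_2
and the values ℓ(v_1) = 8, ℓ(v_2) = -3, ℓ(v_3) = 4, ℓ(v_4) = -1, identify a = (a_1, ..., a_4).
a = (-3, 2, 3, -1)

Write a = (a_1, ..., a_4) in the standard basis. For each basis vector v_i, ℓ(v_i) = <v_i, a> is a linear equation in the a_j's. Collect the n equations into a matrix system V a = ℓ, where row i of V is v_i (expressed in the standard basis). Since V is invertible (lower-triangular with 1s on the diagonal, up to permutation), solve by back-substitution:
  V =
[[-1, 1, 1, 0],
 [1, 0, 0, 0],
 [-1, 1, 0, 1],
 [1, 1, 0, 0]]
  V a = (8, -3, 4, -1)
Solving gives a = (-3, 2, 3, -1).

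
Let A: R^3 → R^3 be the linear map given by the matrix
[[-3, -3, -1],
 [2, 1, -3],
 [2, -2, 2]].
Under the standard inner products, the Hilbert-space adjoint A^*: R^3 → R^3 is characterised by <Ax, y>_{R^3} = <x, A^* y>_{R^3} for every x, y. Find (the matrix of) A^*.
A^* = A^T =
[[-3, 2, 2],
 [-3, 1, -2],
 [-1, -3, 2]]

For real matrices with standard dot products, the defining identity <Ax, y> = <x, A^* y> gives (Ax)^T y = x^T (A^*) y, i.e. x^T A^T y = x^T (A^*) y. Since this holds for all x, y, we must have A^* = A^T. Therefore
A^* =
[[-3, 2, 2],
 [-3, 1, -2],
 [-1, -3, 2]].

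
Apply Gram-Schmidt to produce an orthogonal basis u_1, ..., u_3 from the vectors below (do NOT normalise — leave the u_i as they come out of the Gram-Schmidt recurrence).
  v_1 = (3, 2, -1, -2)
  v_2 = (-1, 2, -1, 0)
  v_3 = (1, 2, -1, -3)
Orthogonal basis:
  u_1 = (3, 2, -1, -2)
  u_2 = (-4/3, 16/9, -8/9, 2/9)
  u_3 = (-10/13, -4/13, 2/13, -20/13)

Apply the Gram-Schmidt recurrence
  u_1 = v_1
  u_i = v_i − Σ_{j<i} ((v_i · u_j) / (u_j · u_j)) · u_j.

Step by step this gives:
  u_1 = (3, 2, -1, -2)
  u_2 = (-4/3, 16/9, -8/9, 2/9)
  u_3 = (-10/13, -4/13, 2/13, -20/13)

Orthogonality check:
  u_2 · u_1 = 0 (should be 0)
  u_3 · u_1 = 0 (should be 0)
  u_3 · u_2 = 0 (should be 0)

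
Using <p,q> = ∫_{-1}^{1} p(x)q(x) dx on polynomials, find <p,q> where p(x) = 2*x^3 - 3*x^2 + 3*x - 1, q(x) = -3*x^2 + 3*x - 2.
<p,q> = 22

Expand the product: p(x)·q(x) = -6*x^5 + 15*x^4 - 22*x^3 + 18*x^2 - 9*x + 2.
∫_{-1}^{1} of each monomial x^k gives [2/(k+1) if k even, 0 if k odd]. Integrating term-by-term (or equivalently evaluating the antiderivative F(x) = -x^6 + 3*x^5 - 11*x^4/2 + 6*x^3 - 9*x^2/2 + 2*x at the endpoints):
  F(1) − F(−1) = 0 − (-22) = 22.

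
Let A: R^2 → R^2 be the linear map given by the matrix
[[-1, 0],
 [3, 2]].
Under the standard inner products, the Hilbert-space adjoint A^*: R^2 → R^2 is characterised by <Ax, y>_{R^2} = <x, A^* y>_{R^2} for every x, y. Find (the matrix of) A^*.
A^* = A^T =
[[-1, 3],
 [0, 2]]

For real matrices with standard dot products, the defining identity <Ax, y> = <x, A^* y> gives (Ax)^T y = x^T (A^*) y, i.e. x^T A^T y = x^T (A^*) y. Since this holds for all x, y, we must have A^* = A^T. Therefore
A^* =
[[-1, 3],
 [0, 2]].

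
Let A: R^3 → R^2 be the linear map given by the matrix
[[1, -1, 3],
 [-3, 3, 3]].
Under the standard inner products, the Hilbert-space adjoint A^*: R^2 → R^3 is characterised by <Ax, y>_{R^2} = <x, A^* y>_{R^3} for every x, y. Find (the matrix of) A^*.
A^* = A^T =
[[1, -3],
 [-1, 3],
 [3, 3]]

For real matrices with standard dot products, the defining identity <Ax, y> = <x, A^* y> gives (Ax)^T y = x^T (A^*) y, i.e. x^T A^T y = x^T (A^*) y. Since this holds for all x, y, we must have A^* = A^T. Therefore
A^* =
[[1, -3],
 [-1, 3],
 [3, 3]].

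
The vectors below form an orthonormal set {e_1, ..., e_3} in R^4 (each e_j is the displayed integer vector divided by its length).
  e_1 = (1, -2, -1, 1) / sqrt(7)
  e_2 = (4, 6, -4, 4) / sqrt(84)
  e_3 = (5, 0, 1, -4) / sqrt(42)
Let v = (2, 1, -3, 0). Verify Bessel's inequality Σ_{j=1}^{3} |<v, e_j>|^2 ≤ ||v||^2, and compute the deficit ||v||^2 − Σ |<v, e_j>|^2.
Σ |<v, e_j>|^2 = 21/2; ||v||^2 = 14; deficit = 7/2

Write each e_j = u_j / sqrt(<u_j, u_j>) where u_j is the displayed integer vector. Then <v, e_j> = <v, u_j> / sqrt(<u_j, u_j>), so |<v, e_j>|^2 = <v, u_j>^2 / <u_j, u_j>.
Coefficients: <v, e_1> = 3/sqrt(7), <v, e_2> = 26/sqrt(84), <v, e_3> = 7/sqrt(42).
Square and sum: Σ |<v, e_j>|^2 = 21/2.
Compute ||v||^2 = v·v = 14.
Deficit = 14 − 21/2 = 7/2 ≥ 0, confirming Bessel's inequality. (The deficit equals ||v − Σ <v,e_j> e_j||^2, the squared distance from v to span{e_j}.)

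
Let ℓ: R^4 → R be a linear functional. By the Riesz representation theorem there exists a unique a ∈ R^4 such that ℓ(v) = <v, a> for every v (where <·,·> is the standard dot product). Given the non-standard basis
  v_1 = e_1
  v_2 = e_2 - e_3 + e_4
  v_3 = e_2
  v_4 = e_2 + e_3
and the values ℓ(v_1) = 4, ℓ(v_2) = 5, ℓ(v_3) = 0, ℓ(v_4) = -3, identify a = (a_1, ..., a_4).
a = (4, 0, -3, 2)

Write a = (a_1, ..., a_4) in the standard basis. For each basis vector v_i, ℓ(v_i) = <v_i, a> is a linear equation in the a_j's. Collect the n equations into a matrix system V a = ℓ, where row i of V is v_i (expressed in the standard basis). Since V is invertible (lower-triangular with 1s on the diagonal, up to permutation), solve by back-substitution:
  V =
[[1, 0, 0, 0],
 [0, 1, -1, 1],
 [0, 1, 0, 0],
 [0, 1, 1, 0]]
  V a = (4, 5, 0, -3)
Solving gives a = (4, 0, -3, 2).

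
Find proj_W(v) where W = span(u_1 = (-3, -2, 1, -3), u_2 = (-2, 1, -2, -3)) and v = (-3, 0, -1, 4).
proj_W(v) = (180/293, 8/293, 68/293, 228/293)

Set up U = [u_1 | ... | u_2] ∈ R^(4×2). The projector onto W = col(U) is P = U (U^T U)^(-1) U^T.
Compute U^T U =
  [23, 11]
  [11, 18],
and U^T v = (-4, -4).
Solve U^T U · c = U^T v for the coefficients: c = (-28/293, -48/293). The projection is proj_W(v) = U c.
Check: (v - proj_W(v)) · u_1 = 0  (should be 0).
Check: (v - proj_W(v)) · u_2 = 0  (should be 0).
Result: proj_W(v) = (180/293, 8/293, 68/293, 228/293).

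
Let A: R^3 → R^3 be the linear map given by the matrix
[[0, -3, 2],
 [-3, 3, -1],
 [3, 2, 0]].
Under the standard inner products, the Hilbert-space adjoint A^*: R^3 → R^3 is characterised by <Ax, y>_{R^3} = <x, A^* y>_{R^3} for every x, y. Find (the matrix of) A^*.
A^* = A^T =
[[0, -3, 3],
 [-3, 3, 2],
 [2, -1, 0]]

For real matrices with standard dot products, the defining identity <Ax, y> = <x, A^* y> gives (Ax)^T y = x^T (A^*) y, i.e. x^T A^T y = x^T (A^*) y. Since this holds for all x, y, we must have A^* = A^T. Therefore
A^* =
[[0, -3, 3],
 [-3, 3, 2],
 [2, -1, 0]].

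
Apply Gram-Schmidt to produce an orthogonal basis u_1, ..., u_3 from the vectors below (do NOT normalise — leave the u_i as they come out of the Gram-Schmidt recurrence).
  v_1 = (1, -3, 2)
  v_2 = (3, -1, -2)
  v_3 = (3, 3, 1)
Orthogonal basis:
  u_1 = (1, -3, 2)
  u_2 = (20/7, -4/7, -16/7)
  u_3 = (7/3, 7/3, 7/3)

Apply the Gram-Schmidt recurrence
  u_1 = v_1
  u_i = v_i − Σ_{j<i} ((v_i · u_j) / (u_j · u_j)) · u_j.

Step by step this gives:
  u_1 = (1, -3, 2)
  u_2 = (20/7, -4/7, -16/7)
  u_3 = (7/3, 7/3, 7/3)

Orthogonality check:
  u_2 · u_1 = 0 (should be 0)
  u_3 · u_1 = 0 (should be 0)
  u_3 · u_2 = 0 (should be 0)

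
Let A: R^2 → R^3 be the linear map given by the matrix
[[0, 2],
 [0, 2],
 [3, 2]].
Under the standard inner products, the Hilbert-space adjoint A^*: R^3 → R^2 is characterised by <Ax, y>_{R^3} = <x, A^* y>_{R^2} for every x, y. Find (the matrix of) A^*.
A^* = A^T =
[[0, 0, 3],
 [2, 2, 2]]

For real matrices with standard dot products, the defining identity <Ax, y> = <x, A^* y> gives (Ax)^T y = x^T (A^*) y, i.e. x^T A^T y = x^T (A^*) y. Since this holds for all x, y, we must have A^* = A^T. Therefore
A^* =
[[0, 0, 3],
 [2, 2, 2]].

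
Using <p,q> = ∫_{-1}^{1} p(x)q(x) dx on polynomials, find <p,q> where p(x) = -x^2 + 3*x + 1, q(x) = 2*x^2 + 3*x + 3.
<p,q> = 158/15

Expand the product: p(x)·q(x) = -2*x^4 + 3*x^3 + 8*x^2 + 12*x + 3.
∫_{-1}^{1} of each monomial x^k gives [2/(k+1) if k even, 0 if k odd]. Integrating term-by-term (or equivalently evaluating the antiderivative F(x) = -2*x^5/5 + 3*x^4/4 + 8*x^3/3 + 6*x^2 + 3*x at the endpoints):
  F(1) − F(−1) = 721/60 − (89/60) = 158/15.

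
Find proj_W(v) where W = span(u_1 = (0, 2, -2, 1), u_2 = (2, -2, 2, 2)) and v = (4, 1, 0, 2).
proj_W(v) = (19/9, 5/27, -5/27, 88/27)

Set up U = [u_1 | ... | u_2] ∈ R^(4×2). The projector onto W = col(U) is P = U (U^T U)^(-1) U^T.
Compute U^T U =
  [9, -6]
  [-6, 16],
and U^T v = (4, 10).
Solve U^T U · c = U^T v for the coefficients: c = (31/27, 19/18). The projection is proj_W(v) = U c.
Check: (v - proj_W(v)) · u_1 = 0  (should be 0).
Check: (v - proj_W(v)) · u_2 = 0  (should be 0).
Result: proj_W(v) = (19/9, 5/27, -5/27, 88/27).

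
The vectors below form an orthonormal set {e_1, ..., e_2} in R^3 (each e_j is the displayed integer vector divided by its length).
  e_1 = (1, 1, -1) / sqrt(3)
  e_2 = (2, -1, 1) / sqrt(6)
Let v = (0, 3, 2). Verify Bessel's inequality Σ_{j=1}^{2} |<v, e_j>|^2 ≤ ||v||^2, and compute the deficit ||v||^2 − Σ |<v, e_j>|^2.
Σ |<v, e_j>|^2 = 1/2; ||v||^2 = 13; deficit = 25/2

Write each e_j = u_j / sqrt(<u_j, u_j>) where u_j is the displayed integer vector. Then <v, e_j> = <v, u_j> / sqrt(<u_j, u_j>), so |<v, e_j>|^2 = <v, u_j>^2 / <u_j, u_j>.
Coefficients: <v, e_1> = 1/sqrt(3), <v, e_2> = -1/sqrt(6).
Square and sum: Σ |<v, e_j>|^2 = 1/2.
Compute ||v||^2 = v·v = 13.
Deficit = 13 − 1/2 = 25/2 ≥ 0, confirming Bessel's inequality. (The deficit equals ||v − Σ <v,e_j> e_j||^2, the squared distance from v to span{e_j}.)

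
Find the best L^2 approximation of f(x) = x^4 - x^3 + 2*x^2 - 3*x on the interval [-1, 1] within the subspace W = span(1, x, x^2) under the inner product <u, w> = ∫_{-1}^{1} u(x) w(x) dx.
g(x) = 20*x^2/7 - 18*x/5 - 3/35

The best approximation g ∈ W is the orthogonal projection of f onto W. Writing g = a_0 + a_1 x + a_2 x^2, the coefficients solve the normal equations G · a = b where
  G_{ij} = <φ_i, φ_j> and b_i = <f, φ_i>, with φ_0 = 1, φ_1 = x, φ_2 = x^2.
G =
  [2, 0, 2/3]
  [0, 2/3, 0]
  [2/3, 0, 2/5],
b = (26/15, -12/5, 38/35).
Solving gives a_0 = -3/35, a_1 = -18/5, a_2 = 20/7, so
  g(x) = 20*x^2/7 - 18*x/5 - 3/35.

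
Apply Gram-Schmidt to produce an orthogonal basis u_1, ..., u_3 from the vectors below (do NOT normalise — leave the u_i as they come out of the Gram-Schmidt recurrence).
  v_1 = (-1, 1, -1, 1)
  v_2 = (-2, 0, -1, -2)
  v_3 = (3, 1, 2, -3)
Orthogonal basis:
  u_1 = (-1, 1, -1, 1)
  u_2 = (-7/4, -1/4, -3/4, -9/4)
  u_3 = (6/5, 96/35, 8/35, -46/35)

Apply the Gram-Schmidt recurrence
  u_1 = v_1
  u_i = v_i − Σ_{j<i} ((v_i · u_j) / (u_j · u_j)) · u_j.

Step by step this gives:
  u_1 = (-1, 1, -1, 1)
  u_2 = (-7/4, -1/4, -3/4, -9/4)
  u_3 = (6/5, 96/35, 8/35, -46/35)

Orthogonality check:
  u_2 · u_1 = 0 (should be 0)
  u_3 · u_1 = 0 (should be 0)
  u_3 · u_2 = 0 (should be 0)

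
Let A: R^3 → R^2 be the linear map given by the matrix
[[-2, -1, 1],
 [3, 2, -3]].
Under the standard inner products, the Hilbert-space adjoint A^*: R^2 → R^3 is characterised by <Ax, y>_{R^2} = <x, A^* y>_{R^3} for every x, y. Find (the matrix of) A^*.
A^* = A^T =
[[-2, 3],
 [-1, 2],
 [1, -3]]

For real matrices with standard dot products, the defining identity <Ax, y> = <x, A^* y> gives (Ax)^T y = x^T (A^*) y, i.e. x^T A^T y = x^T (A^*) y. Since this holds for all x, y, we must have A^* = A^T. Therefore
A^* =
[[-2, 3],
 [-1, 2],
 [1, -3]].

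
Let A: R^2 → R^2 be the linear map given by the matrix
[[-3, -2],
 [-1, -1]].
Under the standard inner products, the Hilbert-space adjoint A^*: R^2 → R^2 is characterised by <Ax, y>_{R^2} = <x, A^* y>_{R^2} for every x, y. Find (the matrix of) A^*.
A^* = A^T =
[[-3, -1],
 [-2, -1]]

For real matrices with standard dot products, the defining identity <Ax, y> = <x, A^* y> gives (Ax)^T y = x^T (A^*) y, i.e. x^T A^T y = x^T (A^*) y. Since this holds for all x, y, we must have A^* = A^T. Therefore
A^* =
[[-3, -1],
 [-2, -1]].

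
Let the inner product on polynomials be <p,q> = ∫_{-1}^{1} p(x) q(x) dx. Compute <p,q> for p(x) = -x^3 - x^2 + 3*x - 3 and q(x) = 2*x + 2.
<p,q> = -152/15

Expand the product: p(x)·q(x) = -2*x^4 - 4*x^3 + 4*x^2 - 6.
∫_{-1}^{1} of each monomial x^k gives [2/(k+1) if k even, 0 if k odd]. Integrating term-by-term (or equivalently evaluating the antiderivative F(x) = -2*x^5/5 - x^4 + 4*x^3/3 - 6*x at the endpoints):
  F(1) − F(−1) = -91/15 − (61/15) = -152/15.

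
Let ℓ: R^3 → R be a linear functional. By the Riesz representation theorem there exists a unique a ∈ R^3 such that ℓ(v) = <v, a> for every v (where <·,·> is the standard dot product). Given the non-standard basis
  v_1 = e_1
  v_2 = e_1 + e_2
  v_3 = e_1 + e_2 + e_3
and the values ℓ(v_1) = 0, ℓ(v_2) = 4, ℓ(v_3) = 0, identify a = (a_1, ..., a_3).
a = (0, 4, -4)

Write a = (a_1, ..., a_3) in the standard basis. For each basis vector v_i, ℓ(v_i) = <v_i, a> is a linear equation in the a_j's. Collect the n equations into a matrix system V a = ℓ, where row i of V is v_i (expressed in the standard basis). Since V is invertible (lower-triangular with 1s on the diagonal, up to permutation), solve by back-substitution:
  V =
[[1, 0, 0],
 [1, 1, 0],
 [1, 1, 1]]
  V a = (0, 4, 0)
Solving gives a = (0, 4, -4).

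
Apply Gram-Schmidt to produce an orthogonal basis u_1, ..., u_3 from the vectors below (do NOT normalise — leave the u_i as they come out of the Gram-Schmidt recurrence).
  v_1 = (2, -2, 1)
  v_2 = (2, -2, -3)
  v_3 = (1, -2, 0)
Orthogonal basis:
  u_1 = (2, -2, 1)
  u_2 = (8/9, -8/9, -32/9)
  u_3 = (-1/2, -1/2, 0)

Apply the Gram-Schmidt recurrence
  u_1 = v_1
  u_i = v_i − Σ_{j<i} ((v_i · u_j) / (u_j · u_j)) · u_j.

Step by step this gives:
  u_1 = (2, -2, 1)
  u_2 = (8/9, -8/9, -32/9)
  u_3 = (-1/2, -1/2, 0)

Orthogonality check:
  u_2 · u_1 = 0 (should be 0)
  u_3 · u_1 = 0 (should be 0)
  u_3 · u_2 = 0 (should be 0)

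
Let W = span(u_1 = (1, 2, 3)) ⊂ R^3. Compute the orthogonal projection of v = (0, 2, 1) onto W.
proj_W(v) = (1/2, 1, 3/2)

Set up U = [u_1 | ... | u_1] ∈ R^(3×1). The projector onto W = col(U) is P = U (U^T U)^(-1) U^T.
Compute U^T U =
  [14],
and U^T v = (7).
Solve U^T U · c = U^T v for the coefficients: c = (1/2). The projection is proj_W(v) = U c.
Check: (v - proj_W(v)) · u_1 = 0  (should be 0).
Result: proj_W(v) = (1/2, 1, 3/2).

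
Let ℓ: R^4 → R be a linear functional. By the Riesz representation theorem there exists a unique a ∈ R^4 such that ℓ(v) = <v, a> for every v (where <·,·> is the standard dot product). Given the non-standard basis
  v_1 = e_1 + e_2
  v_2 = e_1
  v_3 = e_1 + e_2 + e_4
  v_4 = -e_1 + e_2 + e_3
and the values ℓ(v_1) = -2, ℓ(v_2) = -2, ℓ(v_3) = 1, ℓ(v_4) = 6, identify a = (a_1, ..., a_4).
a = (-2, 0, 4, 3)

Write a = (a_1, ..., a_4) in the standard basis. For each basis vector v_i, ℓ(v_i) = <v_i, a> is a linear equation in the a_j's. Collect the n equations into a matrix system V a = ℓ, where row i of V is v_i (expressed in the standard basis). Since V is invertible (lower-triangular with 1s on the diagonal, up to permutation), solve by back-substitution:
  V =
[[1, 1, 0, 0],
 [1, 0, 0, 0],
 [1, 1, 0, 1],
 [-1, 1, 1, 0]]
  V a = (-2, -2, 1, 6)
Solving gives a = (-2, 0, 4, 3).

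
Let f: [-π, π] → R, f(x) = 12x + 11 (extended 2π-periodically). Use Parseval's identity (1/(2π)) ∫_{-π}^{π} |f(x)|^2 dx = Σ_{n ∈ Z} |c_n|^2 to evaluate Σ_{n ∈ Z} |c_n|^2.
Σ |c_n|^2 = 48π^2 + 121

Expand and integrate term by term over [-π, π]:
  ∫ (12x)^2 dx = 144·(2π^3/3); ∫ 2·12·(11)·x dx = 0 (odd integrand); ∫ 11^2 dx = 121·2π.
So (1/(2π)) ∫_{-π}^{π} (12x + 11)^2 dx = 144π^2/3 + 121 = 48π^2 + 121.
Parseval ⇒ Σ |c_n|^2 = 48π^2 + 121.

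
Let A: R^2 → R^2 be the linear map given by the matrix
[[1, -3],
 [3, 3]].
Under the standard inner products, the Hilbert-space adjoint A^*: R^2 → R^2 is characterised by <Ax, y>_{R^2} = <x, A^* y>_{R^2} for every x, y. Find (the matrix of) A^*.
A^* = A^T =
[[1, 3],
 [-3, 3]]

For real matrices with standard dot products, the defining identity <Ax, y> = <x, A^* y> gives (Ax)^T y = x^T (A^*) y, i.e. x^T A^T y = x^T (A^*) y. Since this holds for all x, y, we must have A^* = A^T. Therefore
A^* =
[[1, 3],
 [-3, 3]].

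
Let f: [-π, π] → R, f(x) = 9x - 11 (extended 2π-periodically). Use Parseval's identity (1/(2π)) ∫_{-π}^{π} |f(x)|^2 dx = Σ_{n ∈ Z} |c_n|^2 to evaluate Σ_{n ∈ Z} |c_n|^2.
Σ |c_n|^2 = 27π^2 + 121

Expand and integrate term by term over [-π, π]:
  ∫ (9x)^2 dx = 81·(2π^3/3); ∫ 2·9·(-11)·x dx = 0 (odd integrand); ∫ (-11)^2 dx = 121·2π.
So (1/(2π)) ∫_{-π}^{π} (9x - 11)^2 dx = 81π^2/3 + 121 = 27π^2 + 121.
Parseval ⇒ Σ |c_n|^2 = 27π^2 + 121.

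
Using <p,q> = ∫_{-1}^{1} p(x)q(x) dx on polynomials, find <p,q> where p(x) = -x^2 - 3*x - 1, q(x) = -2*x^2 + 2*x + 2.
<p,q> = -36/5

Expand the product: p(x)·q(x) = 2*x^4 + 4*x^3 - 6*x^2 - 8*x - 2.
∫_{-1}^{1} of each monomial x^k gives [2/(k+1) if k even, 0 if k odd]. Integrating term-by-term (or equivalently evaluating the antiderivative F(x) = 2*x^5/5 + x^4 - 2*x^3 - 4*x^2 - 2*x at the endpoints):
  F(1) − F(−1) = -33/5 − (3/5) = -36/5.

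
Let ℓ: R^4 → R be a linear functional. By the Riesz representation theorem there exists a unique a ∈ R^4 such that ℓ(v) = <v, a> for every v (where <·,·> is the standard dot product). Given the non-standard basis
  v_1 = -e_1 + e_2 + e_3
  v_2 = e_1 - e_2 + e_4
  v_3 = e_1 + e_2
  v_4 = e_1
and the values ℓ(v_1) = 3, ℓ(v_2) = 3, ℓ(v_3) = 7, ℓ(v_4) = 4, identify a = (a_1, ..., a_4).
a = (4, 3, 4, 2)

Write a = (a_1, ..., a_4) in the standard basis. For each basis vector v_i, ℓ(v_i) = <v_i, a> is a linear equation in the a_j's. Collect the n equations into a matrix system V a = ℓ, where row i of V is v_i (expressed in the standard basis). Since V is invertible (lower-triangular with 1s on the diagonal, up to permutation), solve by back-substitution:
  V =
[[-1, 1, 1, 0],
 [1, -1, 0, 1],
 [1, 1, 0, 0],
 [1, 0, 0, 0]]
  V a = (3, 3, 7, 4)
Solving gives a = (4, 3, 4, 2).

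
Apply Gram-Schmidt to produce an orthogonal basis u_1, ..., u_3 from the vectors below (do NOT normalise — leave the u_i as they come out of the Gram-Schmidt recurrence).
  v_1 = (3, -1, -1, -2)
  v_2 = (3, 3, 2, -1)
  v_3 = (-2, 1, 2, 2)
Orthogonal basis:
  u_1 = (3, -1, -1, -2)
  u_2 = (9/5, 17/5, 12/5, -1/5)
  u_3 = (24/103, -173/309, 199/309, 95/309)

Apply the Gram-Schmidt recurrence
  u_1 = v_1
  u_i = v_i − Σ_{j<i} ((v_i · u_j) / (u_j · u_j)) · u_j.

Step by step this gives:
  u_1 = (3, -1, -1, -2)
  u_2 = (9/5, 17/5, 12/5, -1/5)
  u_3 = (24/103, -173/309, 199/309, 95/309)

Orthogonality check:
  u_2 · u_1 = 0 (should be 0)
  u_3 · u_1 = 0 (should be 0)
  u_3 · u_2 = 0 (should be 0)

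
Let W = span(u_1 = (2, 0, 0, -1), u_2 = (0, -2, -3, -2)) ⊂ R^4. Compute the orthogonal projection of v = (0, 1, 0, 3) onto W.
proj_W(v) = (-70/81, 68/81, 34/27, 103/81)

Set up U = [u_1 | ... | u_2] ∈ R^(4×2). The projector onto W = col(U) is P = U (U^T U)^(-1) U^T.
Compute U^T U =
  [5, 2]
  [2, 17],
and U^T v = (-3, -8).
Solve U^T U · c = U^T v for the coefficients: c = (-35/81, -34/81). The projection is proj_W(v) = U c.
Check: (v - proj_W(v)) · u_1 = 0  (should be 0).
Check: (v - proj_W(v)) · u_2 = 0  (should be 0).
Result: proj_W(v) = (-70/81, 68/81, 34/27, 103/81).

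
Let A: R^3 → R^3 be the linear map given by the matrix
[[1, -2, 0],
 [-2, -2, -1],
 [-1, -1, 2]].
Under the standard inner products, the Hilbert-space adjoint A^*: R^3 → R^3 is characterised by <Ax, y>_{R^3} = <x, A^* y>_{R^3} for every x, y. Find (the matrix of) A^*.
A^* = A^T =
[[1, -2, -1],
 [-2, -2, -1],
 [0, -1, 2]]

For real matrices with standard dot products, the defining identity <Ax, y> = <x, A^* y> gives (Ax)^T y = x^T (A^*) y, i.e. x^T A^T y = x^T (A^*) y. Since this holds for all x, y, we must have A^* = A^T. Therefore
A^* =
[[1, -2, -1],
 [-2, -2, -1],
 [0, -1, 2]].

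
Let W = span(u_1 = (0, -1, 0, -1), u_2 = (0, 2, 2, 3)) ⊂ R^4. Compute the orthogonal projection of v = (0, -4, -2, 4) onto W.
proj_W(v) = (0, 0, 0, 0)

Set up U = [u_1 | ... | u_2] ∈ R^(4×2). The projector onto W = col(U) is P = U (U^T U)^(-1) U^T.
Compute U^T U =
  [2, -5]
  [-5, 17],
and U^T v = (0, 0).
Solve U^T U · c = U^T v for the coefficients: c = (0, 0). The projection is proj_W(v) = U c.
Check: (v - proj_W(v)) · u_1 = 0  (should be 0).
Check: (v - proj_W(v)) · u_2 = 0  (should be 0).
Result: proj_W(v) = (0, 0, 0, 0).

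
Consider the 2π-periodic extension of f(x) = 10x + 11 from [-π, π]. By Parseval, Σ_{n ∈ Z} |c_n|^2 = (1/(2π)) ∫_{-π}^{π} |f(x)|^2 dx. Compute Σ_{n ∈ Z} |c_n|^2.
Σ |c_n|^2 = 100π^2/3 + 121

Expand and integrate term by term over [-π, π]:
  ∫ (10x)^2 dx = 100·(2π^3/3); ∫ 2·10·(11)·x dx = 0 (odd integrand); ∫ 11^2 dx = 121·2π.
So (1/(2π)) ∫_{-π}^{π} (10x + 11)^2 dx = 100π^2/3 + 121 = 100π^2/3 + 121.
Parseval ⇒ Σ |c_n|^2 = 100π^2/3 + 121.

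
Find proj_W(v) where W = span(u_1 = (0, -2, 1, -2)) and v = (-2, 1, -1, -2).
proj_W(v) = (0, -2/9, 1/9, -2/9)

Set up U = [u_1 | ... | u_1] ∈ R^(4×1). The projector onto W = col(U) is P = U (U^T U)^(-1) U^T.
Compute U^T U =
  [9],
and U^T v = (1).
Solve U^T U · c = U^T v for the coefficients: c = (1/9). The projection is proj_W(v) = U c.
Check: (v - proj_W(v)) · u_1 = 0  (should be 0).
Result: proj_W(v) = (0, -2/9, 1/9, -2/9).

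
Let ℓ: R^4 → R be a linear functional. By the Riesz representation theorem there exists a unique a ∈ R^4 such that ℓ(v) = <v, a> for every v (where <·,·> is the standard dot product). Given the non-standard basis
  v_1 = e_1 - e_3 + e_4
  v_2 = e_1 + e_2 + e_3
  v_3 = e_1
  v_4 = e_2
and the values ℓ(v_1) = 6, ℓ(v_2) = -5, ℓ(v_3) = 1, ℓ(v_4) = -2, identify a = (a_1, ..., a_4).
a = (1, -2, -4, 1)

Write a = (a_1, ..., a_4) in the standard basis. For each basis vector v_i, ℓ(v_i) = <v_i, a> is a linear equation in the a_j's. Collect the n equations into a matrix system V a = ℓ, where row i of V is v_i (expressed in the standard basis). Since V is invertible (lower-triangular with 1s on the diagonal, up to permutation), solve by back-substitution:
  V =
[[1, 0, -1, 1],
 [1, 1, 1, 0],
 [1, 0, 0, 0],
 [0, 1, 0, 0]]
  V a = (6, -5, 1, -2)
Solving gives a = (1, -2, -4, 1).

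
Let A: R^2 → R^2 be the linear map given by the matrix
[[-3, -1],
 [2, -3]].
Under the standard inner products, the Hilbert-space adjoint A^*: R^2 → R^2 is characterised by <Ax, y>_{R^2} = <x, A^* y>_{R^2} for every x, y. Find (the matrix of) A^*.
A^* = A^T =
[[-3, 2],
 [-1, -3]]

For real matrices with standard dot products, the defining identity <Ax, y> = <x, A^* y> gives (Ax)^T y = x^T (A^*) y, i.e. x^T A^T y = x^T (A^*) y. Since this holds for all x, y, we must have A^* = A^T. Therefore
A^* =
[[-3, 2],
 [-1, -3]].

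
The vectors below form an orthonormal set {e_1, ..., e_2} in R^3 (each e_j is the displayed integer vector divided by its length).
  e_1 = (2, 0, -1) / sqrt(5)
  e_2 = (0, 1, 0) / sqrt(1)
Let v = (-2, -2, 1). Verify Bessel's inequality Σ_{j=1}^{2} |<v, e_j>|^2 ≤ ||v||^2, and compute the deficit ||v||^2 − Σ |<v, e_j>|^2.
Σ |<v, e_j>|^2 = 9; ||v||^2 = 9; deficit = 0

Write each e_j = u_j / sqrt(<u_j, u_j>) where u_j is the displayed integer vector. Then <v, e_j> = <v, u_j> / sqrt(<u_j, u_j>), so |<v, e_j>|^2 = <v, u_j>^2 / <u_j, u_j>.
Coefficients: <v, e_1> = -5/sqrt(5), <v, e_2> = -2/sqrt(1).
Square and sum: Σ |<v, e_j>|^2 = 9.
Compute ||v||^2 = v·v = 9.
Deficit = 9 − 9 = 0 ≥ 0, confirming Bessel's inequality. (The deficit equals ||v − Σ <v,e_j> e_j||^2, the squared distance from v to span{e_j}.)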